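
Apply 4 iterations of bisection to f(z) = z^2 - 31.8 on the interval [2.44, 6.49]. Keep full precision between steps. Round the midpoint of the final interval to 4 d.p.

5.6041

f(2.440000) = -25.846400, f(6.490000) = 10.320100 (opposite signs)
step 1: m = 4.465000, f(m) = -11.863775 < 0 → root in [4.465000, 6.490000]
step 2: m = 5.477500, f(m) = -1.796994 < 0 → root in [5.477500, 6.490000]
step 3: m = 5.983750, f(m) = 4.005264 > 0 → root in [5.477500, 5.983750]
step 4: m = 5.730625, f(m) = 1.040063 > 0 → root in [5.477500, 5.730625]
Midpoint of [5.477500, 5.730625] = 5.604062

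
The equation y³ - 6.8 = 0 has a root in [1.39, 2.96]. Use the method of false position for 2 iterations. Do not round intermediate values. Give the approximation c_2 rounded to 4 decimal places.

f(1.390000) = -4.114381, f(2.960000) = 19.134336
step 1: c = 1.667847, f(c) = -2.160530 < 0 → new bracket [1.667847, 2.960000]
step 2: c = 1.798946, f(c) = -0.978242 < 0 → new bracket [1.798946, 2.960000]

1.7989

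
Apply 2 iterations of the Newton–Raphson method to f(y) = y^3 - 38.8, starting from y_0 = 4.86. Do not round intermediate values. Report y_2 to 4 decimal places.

f'(y) = 3y^2
y_0 = 4.860000: f = 75.991256, f' = 70.858800 → y_1 = 4.860000 - (75.991256)/(70.858800) = 3.787568
y_1 = 3.787568: f = 15.535199, f' = 43.037010 → y_2 = 3.787568 - (15.535199)/(43.037010) = 3.426595

3.4266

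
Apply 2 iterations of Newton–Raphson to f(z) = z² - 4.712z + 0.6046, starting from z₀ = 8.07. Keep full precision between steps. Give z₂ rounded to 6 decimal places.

f'(z) = 2z - 4.712
z_0 = 8.070000: f = 27.703660, f' = 11.428000 → z_1 = 8.070000 - (27.703660)/(11.428000) = 5.645809
z_1 = 5.645809: f = 5.876704, f' = 6.579617 → z_2 = 5.645809 - (5.876704)/(6.579617) = 4.752640

4.752640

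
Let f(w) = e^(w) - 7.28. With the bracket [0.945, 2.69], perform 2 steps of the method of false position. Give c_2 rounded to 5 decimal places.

1.86638

False-position update: c = (a·f(b) − b·f(a))/(f(b) − f(a)); replace the endpoint whose sign matches f(c).
f(0.945000) = -4.707187, f(2.690000) = 7.451676
step 1: c = 1.620560, f(c) = -2.224079 < 0 → new bracket [1.620560, 2.690000]
step 2: c = 1.866383, f(c) = -0.815132 < 0 → new bracket [1.866383, 2.690000]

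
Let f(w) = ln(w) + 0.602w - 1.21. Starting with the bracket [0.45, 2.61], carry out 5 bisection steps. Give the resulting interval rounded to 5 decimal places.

f(0.450000) = -1.737608, f(2.610000) = 1.320570 (opposite signs)
step 1: m = 1.530000, f(m) = 0.136328 > 0 → root in [0.450000, 1.530000]
step 2: m = 0.990000, f(m) = -0.624070 < 0 → root in [0.990000, 1.530000]
step 3: m = 1.260000, f(m) = -0.220368 < 0 → root in [1.260000, 1.530000]
step 4: m = 1.395000, f(m) = -0.037316 < 0 → root in [1.395000, 1.530000]
step 5: m = 1.462500, f(m) = 0.050572 > 0 → root in [1.395000, 1.462500]

[1.39500, 1.46250]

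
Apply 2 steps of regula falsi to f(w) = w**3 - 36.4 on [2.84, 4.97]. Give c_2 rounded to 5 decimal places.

False-position update: c = (a·f(b) − b·f(a))/(f(b) − f(a)); replace the endpoint whose sign matches f(c).
f(2.840000) = -13.493696, f(4.970000) = 86.363473
step 1: c = 3.127827, f(c) = -5.799530 < 0 → new bracket [3.127827, 4.970000]
step 2: c = 3.243749, f(c) = -2.269572 < 0 → new bracket [3.243749, 4.970000]

3.24375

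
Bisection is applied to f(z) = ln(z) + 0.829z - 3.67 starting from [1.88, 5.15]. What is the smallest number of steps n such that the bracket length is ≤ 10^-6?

22

Initial width b − a = 5.15 − 1.88 = 3.270000.
After n steps the width is (b−a)/2^n; need (b−a)/2^n ≤ 10^-6.
So n ≥ log₂(3.270000/10^-6) = log₂(3270000.0000) ≈ 21.6409.
Hence n = 22.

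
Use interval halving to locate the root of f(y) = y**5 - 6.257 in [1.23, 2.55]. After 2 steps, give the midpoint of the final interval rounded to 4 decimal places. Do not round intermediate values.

f(1.230000) = -3.441694, f(2.550000) = 101.563391 (opposite signs)
step 1: m = 1.890000, f(m) = 17.859208 > 0 → root in [1.230000, 1.890000]
step 2: m = 1.560000, f(m) = 2.981958 > 0 → root in [1.230000, 1.560000]
Midpoint of [1.230000, 1.560000] = 1.395000

1.3950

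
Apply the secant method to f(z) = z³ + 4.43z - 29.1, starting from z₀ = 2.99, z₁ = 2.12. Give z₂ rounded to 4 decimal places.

2.5406

f(z_0) = 10.876599, f(z_1) = -10.180272
z_2 = 2.120000 - (-10.180272)·(2.120000 - 2.990000)/(-10.180272 - (10.876599)) = 2.540615; f(z_2) = -1.446105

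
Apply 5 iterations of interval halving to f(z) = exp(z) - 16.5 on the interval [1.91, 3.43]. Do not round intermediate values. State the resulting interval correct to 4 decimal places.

[2.7650, 2.8125]

f(1.910000) = -9.746911, f(3.430000) = 14.376643 (opposite signs)
step 1: m = 2.670000, f(m) = -2.060031 < 0 → root in [2.670000, 3.430000]
step 2: m = 3.050000, f(m) = 4.615344 > 0 → root in [2.670000, 3.050000]
step 3: m = 2.860000, f(m) = 0.961527 > 0 → root in [2.670000, 2.860000]
step 4: m = 2.765000, f(m) = -0.620960 < 0 → root in [2.765000, 2.860000]
step 5: m = 2.812500, f(m) = 0.151495 > 0 → root in [2.765000, 2.812500]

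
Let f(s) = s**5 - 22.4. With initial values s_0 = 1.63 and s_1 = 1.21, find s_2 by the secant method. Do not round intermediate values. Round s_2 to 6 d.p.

2.143354

f(s_0) = -10.893638, f(s_1) = -19.806258
s_2 = 1.210000 - (-19.806258)·(1.210000 - 1.630000)/(-19.806258 - (-10.893638)) = 2.143354; f(s_2) = 22.834465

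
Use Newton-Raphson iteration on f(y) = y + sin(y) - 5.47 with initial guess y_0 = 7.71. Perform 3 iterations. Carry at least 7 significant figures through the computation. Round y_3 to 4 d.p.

5.8763

f'(y) = 1 + cos(y)
y_0 = 7.710000: f = 3.229653, f' = 1.143485 → y_1 = 7.710000 - (3.229653)/(1.143485) = 4.885605
y_1 = 4.885605: f = -1.569431, f' = 1.172351 → y_2 = 4.885605 - (-1.569431)/(1.172351) = 6.224309
y_2 = 6.224309: f = 0.695466, f' = 1.998267 → y_3 = 6.224309 - (0.695466)/(1.998267) = 5.876274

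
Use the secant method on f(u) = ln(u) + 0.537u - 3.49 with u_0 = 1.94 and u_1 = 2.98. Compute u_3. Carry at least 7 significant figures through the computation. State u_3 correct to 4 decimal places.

f(u_0) = -1.785532, f(u_1) = -0.797817
u_2 = 2.980000 - (-0.797817)·(2.980000 - 1.940000)/(-0.797817 - (-1.785532)) = 3.820049; f(u_2) = -0.098370
u_3 = 3.820049 - (-0.098370)·(3.820049 - 2.980000)/(-0.098370 - (-0.797817)) = 3.938194; f(u_3) = -0.004468

3.9382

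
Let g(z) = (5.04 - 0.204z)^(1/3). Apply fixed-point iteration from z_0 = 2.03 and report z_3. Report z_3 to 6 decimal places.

z_1 = g(2.030000) = 1.666217
z_2 = g(1.666217) = 1.675080
z_3 = g(1.675080) = 1.674865

1.674865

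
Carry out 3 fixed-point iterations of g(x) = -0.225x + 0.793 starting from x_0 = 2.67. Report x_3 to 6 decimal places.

0.624308

x_1 = g(2.670000) = 0.192250
x_2 = g(0.192250) = 0.749744
x_3 = g(0.749744) = 0.624308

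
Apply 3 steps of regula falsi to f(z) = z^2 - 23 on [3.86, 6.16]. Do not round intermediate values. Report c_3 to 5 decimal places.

4.79383

False-position update: c = (a·f(b) − b·f(a))/(f(b) − f(a)); replace the endpoint whose sign matches f(c).
f(3.860000) = -8.100400, f(6.160000) = 14.945600
step 1: c = 4.668423, f(c) = -1.205825 < 0 → new bracket [4.668423, 6.160000]
step 2: c = 4.779781, f(c) = -0.153698 < 0 → new bracket [4.779781, 6.160000]
step 3: c = 4.793830, f(c) = -0.019194 < 0 → new bracket [4.793830, 6.160000]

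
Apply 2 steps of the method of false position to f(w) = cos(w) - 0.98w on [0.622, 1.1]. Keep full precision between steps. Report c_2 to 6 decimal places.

0.747448

f(0.622000) = 0.203155, f(1.100000) = -0.624404
step 1: c = 0.739343, f(c) = 0.014356 > 0 → new bracket [0.739343, 1.100000]
step 2: c = 0.747448, f(c) = 0.000927 > 0 → new bracket [0.747448, 1.100000]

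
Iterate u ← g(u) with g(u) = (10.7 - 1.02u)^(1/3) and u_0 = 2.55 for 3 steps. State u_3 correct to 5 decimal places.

u_1 = g(2.550000) = 2.008216
u_2 = g(2.008216) = 2.052891
u_3 = g(2.052891) = 2.049280

2.04928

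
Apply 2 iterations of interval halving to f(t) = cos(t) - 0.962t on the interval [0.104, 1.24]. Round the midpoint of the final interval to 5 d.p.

0.81400

f(0.104000) = 0.894549, f(1.240000) = -0.868084 (opposite signs)
step 1: m = 0.672000, f(m) = 0.136114 > 0 → root in [0.672000, 1.240000]
step 2: m = 0.956000, f(m) = -0.342880 < 0 → root in [0.672000, 0.956000]
Midpoint of [0.672000, 0.956000] = 0.814000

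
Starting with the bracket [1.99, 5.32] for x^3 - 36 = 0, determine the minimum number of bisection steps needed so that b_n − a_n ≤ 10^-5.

19

Initial width b − a = 5.32 − 1.99 = 3.330000.
After n steps the width is (b−a)/2^n; need (b−a)/2^n ≤ 10^-5.
So n ≥ log₂(3.330000/10^-5) = log₂(333000.0000) ≈ 18.3452.
Hence n = 19.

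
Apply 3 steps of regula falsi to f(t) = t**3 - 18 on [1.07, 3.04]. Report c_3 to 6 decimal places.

False-position update: c = (a·f(b) − b·f(a))/(f(b) − f(a)); replace the endpoint whose sign matches f(c).
f(1.070000) = -16.774957, f(3.040000) = 10.094464
step 1: c = 2.299899, f(c) = -5.834608 < 0 → new bracket [2.299899, 3.040000]
step 2: c = 2.570988, f(c) = -1.005823 < 0 → new bracket [2.570988, 3.040000]
step 3: c = 2.613486, f(c) = -0.149078 < 0 → new bracket [2.613486, 3.040000]

2.613486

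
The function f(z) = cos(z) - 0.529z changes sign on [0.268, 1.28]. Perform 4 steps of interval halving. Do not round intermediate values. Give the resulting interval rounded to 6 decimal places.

[0.963750, 1.027000]

f(0.268000) = 0.822530, f(1.280000) = -0.390405 (opposite signs)
step 1: m = 0.774000, f(m) = 0.305674 > 0 → root in [0.774000, 1.280000]
step 2: m = 1.027000, f(m) = -0.025895 < 0 → root in [0.774000, 1.027000]
step 3: m = 0.900500, f(m) = 0.144854 > 0 → root in [0.900500, 1.027000]
step 4: m = 0.963750, f(m) = 0.060620 > 0 → root in [0.963750, 1.027000]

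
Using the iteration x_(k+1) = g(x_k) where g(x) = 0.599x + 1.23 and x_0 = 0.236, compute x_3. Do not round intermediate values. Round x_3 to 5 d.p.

2.45882

x_1 = g(0.236000) = 1.371364
x_2 = g(1.371364) = 2.051447
x_3 = g(2.051447) = 2.458817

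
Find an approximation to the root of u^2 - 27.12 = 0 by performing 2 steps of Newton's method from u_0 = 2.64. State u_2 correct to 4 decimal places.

Newton update: u ← u − f(u)/f'(u).
f'(u) = 2u
u_0 = 2.640000: f = -20.150400, f' = 5.280000 → u_1 = 2.640000 - (-20.150400)/(5.280000) = 6.456364
u_1 = 6.456364: f = 14.564631, f' = 12.912727 → u_2 = 6.456364 - (14.564631)/(12.912727) = 5.328435

5.3284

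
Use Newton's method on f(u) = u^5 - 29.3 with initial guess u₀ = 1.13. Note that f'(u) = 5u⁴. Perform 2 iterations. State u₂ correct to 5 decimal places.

3.61275

u_0 = 1.130000: f = -27.457565, f' = 8.152368 → u_1 = 1.130000 - (-27.457565)/(8.152368) = 4.498048
u_1 = 4.498048: f = 1811.981987, f' = 2046.756829 → u_2 = 4.498048 - (1811.981987)/(2046.756829) = 3.612754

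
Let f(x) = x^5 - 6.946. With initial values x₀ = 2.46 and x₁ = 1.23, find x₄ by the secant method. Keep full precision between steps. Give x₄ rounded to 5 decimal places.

Secant update: x_(k+1) = x_k − f(x_k)·(x_k − x_(k-1))/(f(x_k) − f(x_(k-1))).
f(x_0) = 83.143782, f(x_1) = -4.130694
x_2 = 1.230000 - (-4.130694)·(1.230000 - 2.460000)/(-4.130694 - (83.143782)) = 1.288216; f(x_2) = -3.398331
x_3 = 1.288216 - (-3.398331)·(1.288216 - 1.230000)/(-3.398331 - (-4.130694)) = 1.558350; f(x_3) = 2.244207
x_4 = 1.558350 - (2.244207)·(1.558350 - 1.288216)/(2.244207 - (-3.398331)) = 1.450910; f(x_4) = -0.516136

1.45091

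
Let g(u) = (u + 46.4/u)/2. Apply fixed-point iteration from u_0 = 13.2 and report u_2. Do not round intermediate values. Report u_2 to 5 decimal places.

6.95471

u_1 = g(13.200000) = 8.357576
u_2 = g(8.357576) = 6.954712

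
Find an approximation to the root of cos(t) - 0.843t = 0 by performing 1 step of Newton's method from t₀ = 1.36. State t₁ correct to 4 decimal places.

0.8453

Newton update: t ← t − f(t)/f'(t).
f'(t) = -sin(t) - 0.843
t_0 = 1.360000: f = -0.937241, f' = -1.820865 → t_1 = 1.360000 - (-0.937241)/(-1.820865) = 0.845277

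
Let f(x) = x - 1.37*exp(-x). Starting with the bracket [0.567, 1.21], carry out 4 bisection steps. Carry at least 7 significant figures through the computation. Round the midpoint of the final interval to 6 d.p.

f(0.567000) = -0.210098, f(1.210000) = 0.801470 (opposite signs)
step 1: m = 0.888500, f(m) = 0.325057 > 0 → root in [0.567000, 0.888500]
step 2: m = 0.727750, f(m) = 0.066048 > 0 → root in [0.567000, 0.727750]
step 3: m = 0.647375, f(m) = -0.069708 < 0 → root in [0.647375, 0.727750]
step 4: m = 0.687562, f(m) = -0.001274 < 0 → root in [0.687562, 0.727750]
Midpoint of [0.687562, 0.727750] = 0.707656

0.707656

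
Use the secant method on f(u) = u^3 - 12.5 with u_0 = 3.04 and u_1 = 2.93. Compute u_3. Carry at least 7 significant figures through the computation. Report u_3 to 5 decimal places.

f(u_0) = 15.594464, f(u_1) = 12.653757
u_2 = 2.930000 - (12.653757)·(2.930000 - 3.040000)/(12.653757 - (15.594464)) = 2.456674; f(u_2) = 2.326634
u_3 = 2.456674 - (2.326634)·(2.456674 - 2.930000)/(2.326634 - (12.653757)) = 2.350037; f(u_3) = 0.478482

2.35004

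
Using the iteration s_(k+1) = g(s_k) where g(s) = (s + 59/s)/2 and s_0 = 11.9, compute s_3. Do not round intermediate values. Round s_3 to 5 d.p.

7.68122

s_1 = g(11.900000) = 8.428992
s_2 = g(8.428992) = 7.714321
s_3 = g(7.714321) = 7.681217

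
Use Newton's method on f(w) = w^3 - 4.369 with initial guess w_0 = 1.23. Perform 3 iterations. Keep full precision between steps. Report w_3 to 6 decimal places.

f'(w) = 3w^2
w_0 = 1.230000: f = -2.508133, f' = 4.538700 → w_1 = 1.230000 - (-2.508133)/(4.538700) = 1.782610
w_1 = 1.782610: f = 1.295601, f' = 9.533100 → w_2 = 1.782610 - (1.295601)/(9.533100) = 1.646705
w_2 = 1.646705: f = 0.096266, f' = 8.134911 → w_3 = 1.646705 - (0.096266)/(8.134911) = 1.634871

1.634871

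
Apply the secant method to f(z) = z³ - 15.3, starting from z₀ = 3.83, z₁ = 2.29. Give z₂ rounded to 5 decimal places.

f(z_0) = 40.881887, f(z_1) = -3.291011
z_2 = 2.290000 - (-3.291011)·(2.290000 - 3.830000)/(-3.291011 - (40.881887)) = 2.404735; f(z_2) = -1.394026

2.40473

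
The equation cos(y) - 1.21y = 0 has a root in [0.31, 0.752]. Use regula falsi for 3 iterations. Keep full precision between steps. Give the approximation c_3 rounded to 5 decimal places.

0.65527

False-position update: c = (a·f(b) − b·f(a))/(f(b) − f(a)); replace the endpoint whose sign matches f(c).
f(0.310000) = 0.577234, f(0.752000) = -0.179596
step 1: c = 0.647113, f(c) = 0.014820 > 0 → new bracket [0.647113, 0.752000]
step 2: c = 0.655109, f(c) = 0.000300 > 0 → new bracket [0.655109, 0.752000]
step 3: c = 0.655270, f(c) = 0.000006 > 0 → new bracket [0.655270, 0.752000]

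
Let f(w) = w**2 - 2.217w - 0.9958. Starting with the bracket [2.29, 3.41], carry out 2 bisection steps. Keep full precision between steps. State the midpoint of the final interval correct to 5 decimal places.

f(2.290000) = -0.828630, f(3.410000) = 3.072330 (opposite signs)
step 1: m = 2.850000, f(m) = 0.808250 > 0 → root in [2.290000, 2.850000]
step 2: m = 2.570000, f(m) = -0.088590 < 0 → root in [2.570000, 2.850000]
Midpoint of [2.570000, 2.850000] = 2.710000

2.71000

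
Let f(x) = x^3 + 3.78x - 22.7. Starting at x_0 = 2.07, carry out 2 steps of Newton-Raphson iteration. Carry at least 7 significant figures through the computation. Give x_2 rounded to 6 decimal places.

f'(x) = 3x^2 + 3.78
x_0 = 2.070000: f = -6.005657, f' = 16.634700 → x_1 = 2.070000 - (-6.005657)/(16.634700) = 2.431032
x_1 = 2.431032: f = 0.856495, f' = 21.509748 → x_2 = 2.431032 - (0.856495)/(21.509748) = 2.391213

2.391213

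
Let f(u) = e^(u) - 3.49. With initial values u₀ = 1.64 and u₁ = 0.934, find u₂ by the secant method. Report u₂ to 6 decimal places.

f(u_0) = 1.665170, f(u_1) = -0.945332
u_2 = 0.934000 - (-0.945332)·(0.934000 - 1.640000)/(-0.945332 - (1.665170)) = 1.189661; f(u_2) = -0.204031

1.189661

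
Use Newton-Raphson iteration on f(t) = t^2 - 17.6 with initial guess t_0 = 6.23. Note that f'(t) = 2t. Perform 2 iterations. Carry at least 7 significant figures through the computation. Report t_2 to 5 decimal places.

t_0 = 6.230000: f = 21.212900, f' = 12.460000 → t_1 = 6.230000 - (21.212900)/(12.460000) = 4.527520
t_1 = 4.527520: f = 2.898438, f' = 9.055040 → t_2 = 4.527520 - (2.898438)/(9.055040) = 4.207429

4.20743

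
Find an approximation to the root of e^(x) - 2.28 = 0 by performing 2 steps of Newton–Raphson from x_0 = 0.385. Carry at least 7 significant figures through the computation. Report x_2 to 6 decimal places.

f'(x) = e^(x)
x_0 = 0.385000: f = -0.810386, f' = 1.469614 → x_1 = 0.385000 - (-0.810386)/(1.469614) = 0.936427
x_1 = 0.936427: f = 0.270852, f' = 2.550852 → x_2 = 0.936427 - (0.270852)/(2.550852) = 0.830246

0.830246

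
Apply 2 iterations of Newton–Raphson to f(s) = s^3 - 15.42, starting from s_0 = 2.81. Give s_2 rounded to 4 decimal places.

2.4895

Newton update: s ← s − f(s)/f'(s).
f'(s) = 3s^2
s_0 = 2.810000: f = 6.768041, f' = 23.688300 → s_1 = 2.810000 - (6.768041)/(23.688300) = 2.524288
s_1 = 2.524288: f = 0.664831, f' = 19.116084 → s_2 = 2.524288 - (0.664831)/(19.116084) = 2.489509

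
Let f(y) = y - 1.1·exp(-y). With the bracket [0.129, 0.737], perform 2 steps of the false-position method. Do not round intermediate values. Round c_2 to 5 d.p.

f(0.129000) = -0.837871, f(0.737000) = 0.210598
step 1: c = 0.614876, f(c) = 0.020097 > 0 → new bracket [0.129000, 0.614876]
step 2: c = 0.603495, f(c) = 0.001908 > 0 → new bracket [0.129000, 0.603495]

0.60349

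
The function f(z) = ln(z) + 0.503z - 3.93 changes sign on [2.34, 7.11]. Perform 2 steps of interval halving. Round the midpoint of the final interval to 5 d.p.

f(2.340000) = -1.902829, f(7.110000) = 1.607832 (opposite signs)
step 1: m = 4.725000, f(m) = -0.000457 < 0 → root in [4.725000, 7.110000]
step 2: m = 5.917500, f(m) = 0.824417 > 0 → root in [4.725000, 5.917500]
Midpoint of [4.725000, 5.917500] = 5.321250

5.32125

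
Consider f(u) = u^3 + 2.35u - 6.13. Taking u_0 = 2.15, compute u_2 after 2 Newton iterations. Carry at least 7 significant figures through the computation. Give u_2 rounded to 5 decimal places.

Newton update: u ← u − f(u)/f'(u).
f'(u) = 3u^2 + 2.35
u_0 = 2.150000: f = 8.860875, f' = 16.217500 → u_1 = 2.150000 - (8.860875)/(16.217500) = 1.603623
u_1 = 1.603623: f = 1.762398, f' = 10.064817 → u_2 = 1.603623 - (1.762398)/(10.064817) = 1.428518

1.42852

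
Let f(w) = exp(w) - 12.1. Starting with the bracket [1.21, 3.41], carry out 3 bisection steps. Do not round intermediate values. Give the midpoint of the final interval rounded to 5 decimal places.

f(1.210000) = -8.746515, f(3.410000) = 18.165244 (opposite signs)
step 1: m = 2.310000, f(m) = -2.025575 < 0 → root in [2.310000, 3.410000]
step 2: m = 2.860000, f(m) = 5.361527 > 0 → root in [2.310000, 2.860000]
step 3: m = 2.585000, f(m) = 1.163289 > 0 → root in [2.310000, 2.585000]
Midpoint of [2.310000, 2.585000] = 2.447500

2.44750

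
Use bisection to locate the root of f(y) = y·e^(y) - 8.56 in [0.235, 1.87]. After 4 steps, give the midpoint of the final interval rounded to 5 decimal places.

f(0.235000) = -8.262746, f(1.870000) = 3.573114 (opposite signs)
step 1: m = 1.052500, f(m) = -5.544794 < 0 → root in [1.052500, 1.870000]
step 2: m = 1.461250, f(m) = -2.260047 < 0 → root in [1.461250, 1.870000]
step 3: m = 1.665625, f(m) = 0.249454 > 0 → root in [1.461250, 1.665625]
step 4: m = 1.563438, f(m) = -1.094261 < 0 → root in [1.563438, 1.665625]
Midpoint of [1.563438, 1.665625] = 1.614531

1.61453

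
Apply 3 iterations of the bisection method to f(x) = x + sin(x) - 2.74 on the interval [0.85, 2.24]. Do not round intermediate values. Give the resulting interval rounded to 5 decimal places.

[1.71875, 1.89250]

f(0.850000) = -1.138720, f(2.240000) = 0.284316 (opposite signs)
step 1: m = 1.545000, f(m) = -0.195333 < 0 → root in [1.545000, 2.240000]
step 2: m = 1.892500, f(m) = 0.101198 > 0 → root in [1.545000, 1.892500]
step 3: m = 1.718750, f(m) = -0.032175 < 0 → root in [1.718750, 1.892500]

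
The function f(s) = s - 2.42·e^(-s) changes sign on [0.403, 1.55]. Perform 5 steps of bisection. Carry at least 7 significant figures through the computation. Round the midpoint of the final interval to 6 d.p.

f(0.403000) = -1.214315, f(1.550000) = 1.036360 (opposite signs)
step 1: m = 0.976500, f(m) = 0.065063 > 0 → root in [0.403000, 0.976500]
step 2: m = 0.689750, f(m) = -0.524368 < 0 → root in [0.689750, 0.976500]
step 3: m = 0.833125, f(m) = -0.218822 < 0 → root in [0.833125, 0.976500]
step 4: m = 0.904813, f(m) = -0.074362 < 0 → root in [0.904813, 0.976500]
step 5: m = 0.940656, f(m) = -0.004043 < 0 → root in [0.940656, 0.976500]
Midpoint of [0.940656, 0.976500] = 0.958578

0.958578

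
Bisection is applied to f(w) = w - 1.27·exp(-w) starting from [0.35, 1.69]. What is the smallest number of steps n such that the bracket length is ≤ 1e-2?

Initial width b − a = 1.69 − 0.35 = 1.340000.
After n steps the width is (b−a)/2^n; need (b−a)/2^n ≤ 1e-2.
So n ≥ log₂(1.340000/1e-2) = log₂(134.0000) ≈ 7.0661.
Hence n = 8.

8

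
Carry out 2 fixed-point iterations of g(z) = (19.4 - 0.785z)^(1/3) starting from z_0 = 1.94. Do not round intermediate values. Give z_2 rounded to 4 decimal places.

2.5887

z_1 = g(1.940000) = 2.614763
z_2 = g(2.614763) = 2.588679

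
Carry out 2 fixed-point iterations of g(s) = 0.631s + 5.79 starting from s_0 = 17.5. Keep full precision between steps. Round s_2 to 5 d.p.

s_1 = g(17.500000) = 16.832500
s_2 = g(16.832500) = 16.411307

16.41131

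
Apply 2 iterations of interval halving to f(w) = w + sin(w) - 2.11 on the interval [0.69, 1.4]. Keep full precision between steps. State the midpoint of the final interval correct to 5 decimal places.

1.13375

f(0.690000) = -0.783463, f(1.400000) = 0.275450 (opposite signs)
step 1: m = 1.045000, f(m) = -0.200075 < 0 → root in [1.045000, 1.400000]
step 2: m = 1.222500, f(m) = 0.052456 > 0 → root in [1.045000, 1.222500]
Midpoint of [1.045000, 1.222500] = 1.133750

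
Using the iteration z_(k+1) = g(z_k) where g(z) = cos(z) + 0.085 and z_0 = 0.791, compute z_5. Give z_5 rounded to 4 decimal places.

0.7890

z_1 = g(0.791000) = 0.788135
z_2 = g(0.788135) = 0.790169
z_3 = g(0.790169) = 0.788725
z_4 = g(0.788725) = 0.789750
z_5 = g(0.789750) = 0.789023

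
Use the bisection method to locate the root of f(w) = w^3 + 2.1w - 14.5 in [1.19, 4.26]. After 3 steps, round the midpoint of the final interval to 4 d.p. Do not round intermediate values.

f(1.190000) = -10.315841, f(4.260000) = 71.754776 (opposite signs)
step 1: m = 2.725000, f(m) = 11.457328 > 0 → root in [1.190000, 2.725000]
step 2: m = 1.957500, f(m) = -2.888489 < 0 → root in [1.957500, 2.725000]
step 3: m = 2.341250, f(m) = 3.250073 > 0 → root in [1.957500, 2.341250]
Midpoint of [1.957500, 2.341250] = 2.149375

2.1494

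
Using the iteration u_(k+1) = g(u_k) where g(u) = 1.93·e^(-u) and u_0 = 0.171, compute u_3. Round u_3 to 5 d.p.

1.32063

u_1 = g(0.171000) = 1.626646
u_2 = g(1.626646) = 0.379415
u_3 = g(0.379415) = 1.320625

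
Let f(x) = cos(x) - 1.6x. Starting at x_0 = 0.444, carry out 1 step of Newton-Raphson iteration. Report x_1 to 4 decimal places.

f'(x) = -sin(x) - 1.6
x_0 = 0.444000: f = 0.192641, f' = -2.029555 → x_1 = 0.444000 - (0.192641)/(-2.029555) = 0.538918

0.5389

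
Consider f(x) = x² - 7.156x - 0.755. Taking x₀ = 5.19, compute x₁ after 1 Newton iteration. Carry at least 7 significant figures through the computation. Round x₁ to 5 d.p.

f'(x) = 2x - 7.156
x_0 = 5.190000: f = -10.958540, f' = 3.224000 → x_1 = 5.190000 - (-10.958540)/(3.224000) = 8.589051

8.58905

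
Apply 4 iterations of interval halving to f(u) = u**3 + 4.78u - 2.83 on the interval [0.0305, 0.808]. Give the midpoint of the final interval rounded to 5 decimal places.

f(0.030500) = -2.684182, f(0.808000) = 1.559754 (opposite signs)
step 1: m = 0.419250, f(m) = -0.752293 < 0 → root in [0.419250, 0.808000]
step 2: m = 0.613625, f(m) = 0.334179 > 0 → root in [0.419250, 0.613625]
step 3: m = 0.516438, f(m) = -0.223691 < 0 → root in [0.516438, 0.613625]
step 4: m = 0.565031, f(m) = 0.051241 > 0 → root in [0.516438, 0.565031]
Midpoint of [0.516438, 0.565031] = 0.540734

0.54073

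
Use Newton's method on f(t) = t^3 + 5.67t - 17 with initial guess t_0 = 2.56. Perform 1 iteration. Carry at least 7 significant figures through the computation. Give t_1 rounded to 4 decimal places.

1.9958

f'(t) = 3t^2 + 5.67
t_0 = 2.560000: f = 14.292416, f' = 25.330800 → t_1 = 2.560000 - (14.292416)/(25.330800) = 1.995769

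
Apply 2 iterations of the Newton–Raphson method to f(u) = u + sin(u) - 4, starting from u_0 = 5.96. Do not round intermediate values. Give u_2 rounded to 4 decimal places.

4.9751

f'(u) = 1 + cos(u)
u_0 = 5.960000: f = 1.642411, f' = 1.948229 → u_1 = 5.960000 - (1.642411)/(1.948229) = 5.116972
u_1 = 5.116972: f = 0.197705, f' = 1.393635 → u_2 = 5.116972 - (0.197705)/(1.393635) = 4.975109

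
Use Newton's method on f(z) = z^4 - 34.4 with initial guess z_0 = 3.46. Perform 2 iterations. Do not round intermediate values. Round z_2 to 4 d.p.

f'(z) = 4z^3
z_0 = 3.460000: f = 108.919207, f' = 165.686944 → z_1 = 3.460000 - (108.919207)/(165.686944) = 2.802620
z_1 = 2.802620: f = 27.296021, f' = 88.054764 → z_2 = 2.802620 - (27.296021)/(88.054764) = 2.492631

2.4926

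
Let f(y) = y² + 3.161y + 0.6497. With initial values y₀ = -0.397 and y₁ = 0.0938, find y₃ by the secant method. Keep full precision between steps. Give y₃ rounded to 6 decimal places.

-0.223010

f(y_0) = -0.447608, f(y_1) = 0.955000
y_2 = 0.093800 - (0.955000)·(0.093800 - -0.397000)/(0.955000 - (-0.447608)) = -0.240373; f(y_2) = -0.052340
y_3 = -0.240373 - (-0.052340)·(-0.240373 - 0.093800)/(-0.052340 - (0.955000)) = -0.223010; f(y_3) = -0.005501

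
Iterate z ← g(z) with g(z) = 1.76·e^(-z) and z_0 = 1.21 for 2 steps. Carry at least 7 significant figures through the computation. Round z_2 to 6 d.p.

1.041317

z_1 = g(1.210000) = 0.524827
z_2 = g(0.524827) = 1.041317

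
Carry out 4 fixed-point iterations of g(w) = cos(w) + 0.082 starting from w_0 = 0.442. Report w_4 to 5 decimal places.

w_1 = g(0.442000) = 0.985898
w_2 = g(0.985898) = 0.634115
w_3 = g(0.634115) = 0.887597
w_4 = g(0.887597) = 0.713278

0.71328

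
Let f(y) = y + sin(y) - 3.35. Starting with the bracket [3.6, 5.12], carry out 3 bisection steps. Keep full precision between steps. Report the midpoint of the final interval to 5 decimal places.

4.26500

f(3.600000) = -0.192520, f(5.120000) = 0.851930 (opposite signs)
step 1: m = 4.360000, f(m) = 0.071449 > 0 → root in [3.600000, 4.360000]
step 2: m = 3.980000, f(m) = -0.113579 < 0 → root in [3.980000, 4.360000]
step 3: m = 4.170000, f(m) = -0.036478 < 0 → root in [4.170000, 4.360000]
Midpoint of [4.170000, 4.360000] = 4.265000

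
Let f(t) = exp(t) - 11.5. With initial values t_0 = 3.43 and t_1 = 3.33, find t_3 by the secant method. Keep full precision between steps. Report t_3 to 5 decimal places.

2.56177

Secant update: t_(k+1) = t_k − f(t_k)·(t_k − t_(k-1))/(f(t_k) − f(t_(k-1))).
f(t_0) = 19.376643, f(t_1) = 16.438342
t_2 = 3.330000 - (16.438342)·(3.330000 - 3.430000)/(16.438342 - (19.376643)) = 2.770549; f(t_2) = 4.467405
t_3 = 2.770549 - (4.467405)·(2.770549 - 3.330000)/(4.467405 - (16.438342)) = 2.561769; f(t_3) = 1.458727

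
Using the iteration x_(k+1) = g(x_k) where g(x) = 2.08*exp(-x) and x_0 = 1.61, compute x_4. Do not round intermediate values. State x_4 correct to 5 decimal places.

x_1 = g(1.610000) = 0.415766
x_2 = g(0.415766) = 1.372456
x_3 = g(1.372456) = 0.527246
x_4 = g(0.527246) = 1.227675

1.22767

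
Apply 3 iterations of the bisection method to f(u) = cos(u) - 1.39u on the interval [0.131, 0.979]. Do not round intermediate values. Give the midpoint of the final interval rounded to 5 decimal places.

f(0.131000) = 0.809342, f(0.979000) = -0.802957 (opposite signs)
step 1: m = 0.555000, f(m) = 0.078450 > 0 → root in [0.555000, 0.979000]
step 2: m = 0.767000, f(m) = -0.346134 < 0 → root in [0.555000, 0.767000]
step 3: m = 0.661000, f(m) = -0.129411 < 0 → root in [0.555000, 0.661000]
Midpoint of [0.555000, 0.661000] = 0.608000

0.60800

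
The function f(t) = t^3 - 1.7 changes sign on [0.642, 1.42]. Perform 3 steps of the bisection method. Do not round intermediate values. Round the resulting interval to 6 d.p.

f(0.642000) = -1.435391, f(1.420000) = 1.163288 (opposite signs)
step 1: m = 1.031000, f(m) = -0.604087 < 0 → root in [1.031000, 1.420000]
step 2: m = 1.225500, f(m) = 0.140517 > 0 → root in [1.031000, 1.225500]
step 3: m = 1.128250, f(m) = -0.263796 < 0 → root in [1.128250, 1.225500]

[1.128250, 1.225500]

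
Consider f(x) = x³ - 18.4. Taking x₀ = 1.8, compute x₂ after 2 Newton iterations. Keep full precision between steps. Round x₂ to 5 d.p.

2.70312

f'(x) = 3x²
x_0 = 1.800000: f = -12.568000, f' = 9.720000 → x_1 = 1.800000 - (-12.568000)/(9.720000) = 3.093004
x_1 = 3.093004: f = 11.189763, f' = 28.700023 → x_2 = 3.093004 - (11.189763)/(28.700023) = 2.703117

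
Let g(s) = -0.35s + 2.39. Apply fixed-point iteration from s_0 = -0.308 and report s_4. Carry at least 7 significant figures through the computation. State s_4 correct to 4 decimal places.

s_1 = g(-0.308000) = 2.497800
s_2 = g(2.497800) = 1.515770
s_3 = g(1.515770) = 1.859481
s_4 = g(1.859481) = 1.739182

1.7392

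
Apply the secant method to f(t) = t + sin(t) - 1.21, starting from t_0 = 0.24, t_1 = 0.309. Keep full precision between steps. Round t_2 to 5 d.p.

0.61317

Secant update: t_(k+1) = t_k − f(t_k)·(t_k − t_(k-1))/(f(t_k) − f(t_(k-1))).
f(t_0) = -0.732297, f(t_1) = -0.596894
t_2 = 0.309000 - (-0.596894)·(0.309000 - 0.240000)/(-0.596894 - (-0.732297)) = 0.613170; f(t_2) = -0.021367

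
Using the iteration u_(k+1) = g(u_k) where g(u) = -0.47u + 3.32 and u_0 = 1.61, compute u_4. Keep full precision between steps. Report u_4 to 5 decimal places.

2.22686

u_1 = g(1.610000) = 2.563300
u_2 = g(2.563300) = 2.115249
u_3 = g(2.115249) = 2.325833
u_4 = g(2.325833) = 2.226859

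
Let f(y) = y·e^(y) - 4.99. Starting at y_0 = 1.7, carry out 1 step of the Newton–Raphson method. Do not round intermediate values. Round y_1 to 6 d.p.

1.407997

f'(y) = (y + 1)·e^(y)
y_0 = 1.700000: f = 4.315711, f' = 14.779658 → y_1 = 1.700000 - (4.315711)/(14.779658) = 1.407997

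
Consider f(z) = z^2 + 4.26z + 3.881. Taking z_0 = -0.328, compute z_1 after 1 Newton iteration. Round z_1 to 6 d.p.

f'(z) = 2z + 4.26
z_0 = -0.328000: f = 2.591304, f' = 3.604000 → z_1 = -0.328000 - (2.591304)/(3.604000) = -1.047008

-1.047008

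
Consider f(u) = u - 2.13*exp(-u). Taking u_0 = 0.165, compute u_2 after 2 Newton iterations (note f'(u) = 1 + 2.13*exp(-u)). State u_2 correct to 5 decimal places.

0.87767

Newton update: u ← u − f(u)/f'(u).
u_0 = 0.165000: f = -1.641014, f' = 2.806014 → u_1 = 0.165000 - (-1.641014)/(2.806014) = 0.749820
u_1 = 0.749820: f = -0.256501, f' = 2.006322 → u_2 = 0.749820 - (-0.256501)/(2.006322) = 0.877667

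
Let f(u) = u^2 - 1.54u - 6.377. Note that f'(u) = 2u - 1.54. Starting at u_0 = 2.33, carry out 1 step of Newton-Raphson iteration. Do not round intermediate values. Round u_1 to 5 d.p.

3.78394

Newton update: u ← u − f(u)/f'(u).
u_0 = 2.330000: f = -4.536300, f' = 3.120000 → u_1 = 2.330000 - (-4.536300)/(3.120000) = 3.783942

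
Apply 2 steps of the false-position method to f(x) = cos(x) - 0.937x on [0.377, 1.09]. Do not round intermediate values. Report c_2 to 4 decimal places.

0.7661

f(0.377000) = 0.576524, f(1.090000) = -0.558845
step 1: c = 0.739051, f(c) = 0.046617 > 0 → new bracket [0.739051, 1.090000]
step 2: c = 0.766072, f(c) = 0.002830 > 0 → new bracket [0.766072, 1.090000]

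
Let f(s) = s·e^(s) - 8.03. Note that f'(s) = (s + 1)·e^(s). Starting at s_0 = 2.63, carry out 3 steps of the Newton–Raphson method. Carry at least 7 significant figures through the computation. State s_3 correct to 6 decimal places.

1.616788

s_0 = 2.630000: f = 28.458015, f' = 50.361785 → s_1 = 2.630000 - (28.458015)/(50.361785) = 2.064928
s_1 = 2.064928: f = 8.251410, f' = 24.166143 → s_2 = 2.064928 - (8.251410)/(24.166143) = 1.723483
s_2 = 1.723483: f = 1.628427, f' = 15.262442 → s_3 = 1.723483 - (1.628427)/(15.262442) = 1.616788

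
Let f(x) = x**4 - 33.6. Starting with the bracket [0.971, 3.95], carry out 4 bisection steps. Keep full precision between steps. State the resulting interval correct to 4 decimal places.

[2.2743, 2.4605]

f(0.971000) = -32.711051, f(3.950000) = 209.838006 (opposite signs)
step 1: m = 2.460500, f(m) = 3.051646 > 0 → root in [0.971000, 2.460500]
step 2: m = 1.715750, f(m) = -24.934053 < 0 → root in [1.715750, 2.460500]
step 3: m = 2.088125, f(m) = -14.588080 < 0 → root in [2.088125, 2.460500]
step 4: m = 2.274313, f(m) = -6.845271 < 0 → root in [2.274313, 2.460500]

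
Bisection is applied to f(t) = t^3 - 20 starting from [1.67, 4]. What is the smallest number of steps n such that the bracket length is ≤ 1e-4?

Initial width b − a = 4 − 1.67 = 2.330000.
After n steps the width is (b−a)/2^n; need (b−a)/2^n ≤ 1e-4.
So n ≥ log₂(2.330000/1e-4) = log₂(23300.0000) ≈ 14.5080.
Hence n = 15.

15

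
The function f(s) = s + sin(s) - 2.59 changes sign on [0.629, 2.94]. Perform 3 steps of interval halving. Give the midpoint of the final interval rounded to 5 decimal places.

f(0.629000) = -1.372664, f(2.940000) = 0.550230 (opposite signs)
step 1: m = 1.784500, f(m) = 0.171752 > 0 → root in [0.629000, 1.784500]
step 2: m = 1.206750, f(m) = -0.448786 < 0 → root in [1.206750, 1.784500]
step 3: m = 1.495625, f(m) = -0.097199 < 0 → root in [1.495625, 1.784500]
Midpoint of [1.495625, 1.784500] = 1.640062

1.64006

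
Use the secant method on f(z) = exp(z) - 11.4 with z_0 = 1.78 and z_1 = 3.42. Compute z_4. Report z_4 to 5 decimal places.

Secant update: z_(k+1) = z_k − f(z_k)·(z_k − z_(k-1))/(f(z_k) − f(z_(k-1))).
f(z_0) = -5.470144, f(z_1) = 19.169415
z_2 = 3.420000 - (19.169415)·(3.420000 - 1.780000)/(19.169415 - (-5.470144)) = 2.144091; f(z_2) = -2.865722
z_3 = 2.144091 - (-2.865722)·(2.144091 - 3.420000)/(-2.865722 - (19.169415)) = 2.310026; f(z_3) = -1.325316
z_4 = 2.310026 - (-1.325316)·(2.310026 - 2.144091)/(-1.325316 - (-2.865722)) = 2.452791; f(z_4) = 0.220734

2.45279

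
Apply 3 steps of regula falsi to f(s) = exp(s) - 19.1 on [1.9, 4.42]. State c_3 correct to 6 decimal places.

f(1.900000) = -12.414106, f(4.420000) = 63.996285
step 1: c = 2.309415, f(c) = -9.031469 < 0 → new bracket [2.309415, 4.420000]
step 2: c = 2.570435, f(c) = -6.028497 < 0 → new bracket [2.570435, 4.420000]
step 3: c = 2.729665, f(c) = -3.772244 < 0 → new bracket [2.729665, 4.420000]

2.729665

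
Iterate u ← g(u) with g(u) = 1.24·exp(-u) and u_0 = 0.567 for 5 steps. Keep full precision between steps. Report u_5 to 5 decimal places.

0.65796

u_1 = g(0.567000) = 0.703358
u_2 = g(0.703358) = 0.613701
u_3 = g(0.613701) = 0.671266
u_4 = g(0.671266) = 0.633716
u_5 = g(0.633716) = 0.657964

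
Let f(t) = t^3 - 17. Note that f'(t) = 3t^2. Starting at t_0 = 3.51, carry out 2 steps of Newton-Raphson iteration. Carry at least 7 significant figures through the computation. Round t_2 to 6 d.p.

2.589449

t_0 = 3.510000: f = 26.243551, f' = 36.960300 → t_1 = 3.510000 - (26.243551)/(36.960300) = 2.799953
t_1 = 2.799953: f = 4.950894, f' = 23.519210 → t_2 = 2.799953 - (4.950894)/(23.519210) = 2.589449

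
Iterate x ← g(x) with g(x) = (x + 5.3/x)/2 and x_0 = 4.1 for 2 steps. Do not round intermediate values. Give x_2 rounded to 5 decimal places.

2.33098

x_1 = g(4.100000) = 2.696341
x_2 = g(2.696341) = 2.330984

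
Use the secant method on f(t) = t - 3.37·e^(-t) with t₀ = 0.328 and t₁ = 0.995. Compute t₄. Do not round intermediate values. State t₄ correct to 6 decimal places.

f(t_0) = -2.099623, f(t_1) = -0.250968
t_2 = 0.995000 - (-0.250968)·(0.995000 - 0.328000)/(-0.250968 - (-2.099623)) = 1.085550; f(t_2) = -0.052553
t_3 = 1.085550 - (-0.052553)·(1.085550 - 0.995000)/(-0.052553 - (-0.250968)) = 1.109533; f(t_3) = -0.001599
t_4 = 1.109533 - (-0.001599)·(1.109533 - 1.085550)/(-0.001599 - (-0.052553)) = 1.110286; f(t_4) = -0.000010

1.110286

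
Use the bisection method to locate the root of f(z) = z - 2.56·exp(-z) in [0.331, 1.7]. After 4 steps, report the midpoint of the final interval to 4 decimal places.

0.9727

f(0.331000) = -1.507605, f(1.700000) = 1.232330 (opposite signs)
step 1: m = 1.015500, f(m) = 0.088214 > 0 → root in [0.331000, 1.015500]
step 2: m = 0.673250, f(m) = -0.632473 < 0 → root in [0.673250, 1.015500]
step 3: m = 0.844375, f(m) = -0.255979 < 0 → root in [0.844375, 1.015500]
step 4: m = 0.929938, f(m) = -0.080183 < 0 → root in [0.929938, 1.015500]
Midpoint of [0.929938, 1.015500] = 0.972719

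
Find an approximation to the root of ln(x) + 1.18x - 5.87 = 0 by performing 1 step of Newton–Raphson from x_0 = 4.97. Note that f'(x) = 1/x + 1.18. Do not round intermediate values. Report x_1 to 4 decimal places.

3.8130

x_0 = 4.970000: f = 1.598020, f' = 1.381207 → x_1 = 4.970000 - (1.598020)/(1.381207) = 3.813027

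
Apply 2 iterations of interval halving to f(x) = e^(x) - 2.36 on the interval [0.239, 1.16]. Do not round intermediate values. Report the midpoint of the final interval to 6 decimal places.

f(0.239000) = -1.090021, f(1.160000) = 0.829933 (opposite signs)
step 1: m = 0.699500, f(m) = -0.347254 < 0 → root in [0.699500, 1.160000]
step 2: m = 0.929750, f(m) = 0.173876 > 0 → root in [0.699500, 0.929750]
Midpoint of [0.699500, 0.929750] = 0.814625

0.814625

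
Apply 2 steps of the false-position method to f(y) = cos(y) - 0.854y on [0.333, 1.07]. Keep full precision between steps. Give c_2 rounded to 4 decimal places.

False-position update: c = (a·f(b) − b·f(a))/(f(b) − f(a)); replace the endpoint whose sign matches f(c).
f(0.333000) = 0.660684, f(1.070000) = -0.433656
step 1: c = 0.777948, f(c) = 0.047988 > 0 → new bracket [0.777948, 1.070000]
step 2: c = 0.807046, f(c) = 0.002418 > 0 → new bracket [0.807046, 1.070000]

0.8070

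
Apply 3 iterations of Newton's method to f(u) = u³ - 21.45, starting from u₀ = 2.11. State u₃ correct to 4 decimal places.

2.7786

Newton update: u ← u − f(u)/f'(u).
f'(u) = 3u²
u_0 = 2.110000: f = -12.056069, f' = 13.356300 → u_1 = 2.110000 - (-12.056069)/(13.356300) = 3.012650
u_1 = 3.012650: f = 5.893002, f' = 27.228187 → u_2 = 3.012650 - (5.893002)/(27.228187) = 2.796220
u_2 = 2.796220: f = 0.413218, f' = 23.456541 → u_3 = 2.796220 - (0.413218)/(23.456541) = 2.778604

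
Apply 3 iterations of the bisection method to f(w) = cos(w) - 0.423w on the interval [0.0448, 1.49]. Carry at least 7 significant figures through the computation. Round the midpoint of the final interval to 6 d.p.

f(0.044800) = 0.980046, f(1.490000) = -0.549562 (opposite signs)
step 1: m = 0.767400, f(m) = 0.395108 > 0 → root in [0.767400, 1.490000]
step 2: m = 1.128700, f(m) = -0.049605 < 0 → root in [0.767400, 1.128700]
step 3: m = 0.948050, f(m) = 0.182243 > 0 → root in [0.948050, 1.128700]
Midpoint of [0.948050, 1.128700] = 1.038375

1.038375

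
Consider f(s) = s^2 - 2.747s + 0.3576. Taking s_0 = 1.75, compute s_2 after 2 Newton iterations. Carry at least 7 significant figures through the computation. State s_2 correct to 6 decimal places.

f'(s) = 2s - 2.747
s_0 = 1.750000: f = -1.387150, f' = 0.753000 → s_1 = 1.750000 - (-1.387150)/(0.753000) = 3.592165
s_1 = 3.592165: f = 3.393571, f' = 4.437329 → s_2 = 3.592165 - (3.393571)/(4.437329) = 2.827387

2.827387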